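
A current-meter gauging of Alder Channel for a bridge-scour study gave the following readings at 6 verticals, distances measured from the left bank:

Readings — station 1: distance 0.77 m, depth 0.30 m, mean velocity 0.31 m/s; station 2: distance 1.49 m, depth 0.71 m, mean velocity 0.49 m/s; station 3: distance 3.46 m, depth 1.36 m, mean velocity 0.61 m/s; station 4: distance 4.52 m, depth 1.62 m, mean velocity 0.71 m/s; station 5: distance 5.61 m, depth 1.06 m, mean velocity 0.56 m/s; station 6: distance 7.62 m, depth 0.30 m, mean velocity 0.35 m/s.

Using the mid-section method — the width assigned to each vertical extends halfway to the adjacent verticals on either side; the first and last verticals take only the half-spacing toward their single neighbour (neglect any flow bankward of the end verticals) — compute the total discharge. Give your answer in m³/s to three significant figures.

4.02 m³/s

w_1 = (1.49 − 0.77)/2 = 0.36 m; q_1 = 0.31 × 0.30 × 0.36 = 0.03348 m³/s
w_2 = (3.46 − 0.77)/2 = 1.345 m; q_2 = 0.49 × 0.71 × 1.345 = 0.4679 m³/s
w_3 = (4.52 − 1.49)/2 = 1.515 m; q_3 = 0.61 × 1.36 × 1.515 = 1.257 m³/s
w_4 = (5.61 − 3.46)/2 = 1.075 m; q_4 = 0.71 × 1.62 × 1.075 = 1.236 m³/s
w_5 = (7.62 − 4.52)/2 = 1.55 m; q_5 = 0.56 × 1.06 × 1.55 = 0.9201 m³/s
w_6 = (7.62 − 5.61)/2 = 1.005 m; q_6 = 0.35 × 0.30 × 1.005 = 0.1055 m³/s
Q = Σ qᵢ = 4.020 m³/s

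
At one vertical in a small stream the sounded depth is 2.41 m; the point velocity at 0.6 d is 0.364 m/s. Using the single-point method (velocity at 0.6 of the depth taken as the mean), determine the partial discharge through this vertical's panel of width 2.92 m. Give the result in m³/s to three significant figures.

v̄ = v₀.₆ = 0.364 m/s
q = v̄ × d × w = 0.3640 × 2.41 × 2.92 = 2.562 m³/s

2.56 m³/s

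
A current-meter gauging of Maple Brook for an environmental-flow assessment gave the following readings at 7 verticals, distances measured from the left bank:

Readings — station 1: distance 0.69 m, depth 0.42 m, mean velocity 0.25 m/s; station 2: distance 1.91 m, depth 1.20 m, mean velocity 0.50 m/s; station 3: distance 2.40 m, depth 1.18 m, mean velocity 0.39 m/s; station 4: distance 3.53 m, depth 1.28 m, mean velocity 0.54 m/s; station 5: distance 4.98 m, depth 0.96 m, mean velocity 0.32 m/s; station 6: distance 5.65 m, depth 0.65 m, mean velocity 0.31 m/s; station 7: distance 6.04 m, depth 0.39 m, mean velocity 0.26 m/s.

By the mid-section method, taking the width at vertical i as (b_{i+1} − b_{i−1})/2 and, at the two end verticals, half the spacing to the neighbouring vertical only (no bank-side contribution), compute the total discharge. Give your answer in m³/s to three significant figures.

w_1 = (1.91 − 0.69)/2 = 0.61 m; q_1 = 0.25 × 0.42 × 0.61 = 0.06405 m³/s
w_2 = (2.40 − 0.69)/2 = 0.855 m; q_2 = 0.50 × 1.20 × 0.855 = 0.5130 m³/s
w_3 = (3.53 − 1.91)/2 = 0.81 m; q_3 = 0.39 × 1.18 × 0.81 = 0.3728 m³/s
w_4 = (4.98 − 2.40)/2 = 1.29 m; q_4 = 0.54 × 1.28 × 1.29 = 0.8916 m³/s
w_5 = (5.65 − 3.53)/2 = 1.06 m; q_5 = 0.32 × 0.96 × 1.06 = 0.3256 m³/s
w_6 = (6.04 − 4.98)/2 = 0.53 m; q_6 = 0.31 × 0.65 × 0.53 = 0.1068 m³/s
w_7 = (6.04 − 5.65)/2 = 0.195 m; q_7 = 0.26 × 0.39 × 0.195 = 0.01977 m³/s
Q = Σ qᵢ = 2.294 m³/s

2.29 m³/s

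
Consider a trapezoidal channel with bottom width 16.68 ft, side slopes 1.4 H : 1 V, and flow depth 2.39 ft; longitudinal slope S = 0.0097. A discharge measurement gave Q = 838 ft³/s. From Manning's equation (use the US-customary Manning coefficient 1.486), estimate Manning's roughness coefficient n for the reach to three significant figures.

A = (b + z·y)·y = (16.68 + 1.4×2.39)×2.39 = 47.86 ft²
P = b + 2y√(1+z²) = 16.68 + 2×2.39×√(1+1.4²) = 24.90 ft
R = A/P = 47.86/24.90 = 1.922 ft
n = (1.486/Q)·A·R^(2/3)·S^(1/2) = (1.486/838) × 47.86 × 1.546 × 0.09849 = 0.01292

0.0129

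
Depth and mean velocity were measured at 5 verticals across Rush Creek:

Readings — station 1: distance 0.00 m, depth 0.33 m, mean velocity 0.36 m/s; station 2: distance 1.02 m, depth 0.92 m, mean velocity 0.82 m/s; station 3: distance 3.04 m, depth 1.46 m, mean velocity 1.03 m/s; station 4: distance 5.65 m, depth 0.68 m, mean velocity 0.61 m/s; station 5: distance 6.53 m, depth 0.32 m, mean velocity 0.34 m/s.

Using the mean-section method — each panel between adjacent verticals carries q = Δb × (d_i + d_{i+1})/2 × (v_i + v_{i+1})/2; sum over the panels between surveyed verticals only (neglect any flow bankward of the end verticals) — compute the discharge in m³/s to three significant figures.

Panel 1-2: Δb = 1.02 m, d̄ = (0.33+0.92)/2 = 0.625, v̄ = (0.36+0.82)/2 = 0.59 → q = 1.02×0.625×0.59 = 0.3761 m³/s
Panel 2-3: Δb = 2.02 m, d̄ = (0.92+1.46)/2 = 1.19, v̄ = (0.82+1.03)/2 = 0.925 → q = 2.02×1.19×0.925 = 2.224 m³/s
Panel 3-4: Δb = 2.61 m, d̄ = (1.46+0.68)/2 = 1.07, v̄ = (1.03+0.61)/2 = 0.82 → q = 2.61×1.07×0.82 = 2.290 m³/s
Panel 4-5: Δb = 0.88 m, d̄ = (0.68+0.32)/2 = 0.5, v̄ = (0.61+0.34)/2 = 0.475 → q = 0.88×0.5×0.475 = 0.2090 m³/s
Q = Σ q = 5.099 m³/s

5.10 m³/s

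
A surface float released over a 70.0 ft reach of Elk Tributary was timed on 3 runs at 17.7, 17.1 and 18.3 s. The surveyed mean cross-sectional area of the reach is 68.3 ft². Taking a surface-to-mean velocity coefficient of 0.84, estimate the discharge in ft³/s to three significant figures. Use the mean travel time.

227 ft³/s

t̄ = (17.7 + 17.1 + 18.3) / 3 = 17.7 s
v_surface = L / t̄ = 70.0 / 17.7 = 3.955 ft/s
v_mean = 0.84 × 3.955 = 3.322 ft/s
Q = A × v_mean = 68.3 × 3.322 = 226.9 ft³/s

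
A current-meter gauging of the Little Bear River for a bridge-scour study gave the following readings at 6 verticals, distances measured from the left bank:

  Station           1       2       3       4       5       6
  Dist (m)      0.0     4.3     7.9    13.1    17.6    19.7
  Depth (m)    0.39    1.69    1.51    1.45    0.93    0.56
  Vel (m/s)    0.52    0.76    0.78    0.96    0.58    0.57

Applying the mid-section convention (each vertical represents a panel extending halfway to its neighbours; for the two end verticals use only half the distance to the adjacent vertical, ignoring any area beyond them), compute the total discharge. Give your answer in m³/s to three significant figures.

w_1 = (4.3 − 0.0)/2 = 2.15 m; q_1 = 0.52 × 0.39 × 2.15 = 0.4360 m³/s
w_2 = (7.9 − 0.0)/2 = 3.95 m; q_2 = 0.76 × 1.69 × 3.95 = 5.073 m³/s
w_3 = (13.1 − 4.3)/2 = 4.4 m; q_3 = 0.78 × 1.51 × 4.4 = 5.182 m³/s
w_4 = (17.6 − 7.9)/2 = 4.85 m; q_4 = 0.96 × 1.45 × 4.85 = 6.751 m³/s
w_5 = (19.7 − 13.1)/2 = 3.3 m; q_5 = 0.58 × 0.93 × 3.3 = 1.780 m³/s
w_6 = (19.7 − 17.6)/2 = 1.05 m; q_6 = 0.57 × 0.56 × 1.05 = 0.3352 m³/s
Q = Σ qᵢ = 19.56 m³/s

19.6 m³/s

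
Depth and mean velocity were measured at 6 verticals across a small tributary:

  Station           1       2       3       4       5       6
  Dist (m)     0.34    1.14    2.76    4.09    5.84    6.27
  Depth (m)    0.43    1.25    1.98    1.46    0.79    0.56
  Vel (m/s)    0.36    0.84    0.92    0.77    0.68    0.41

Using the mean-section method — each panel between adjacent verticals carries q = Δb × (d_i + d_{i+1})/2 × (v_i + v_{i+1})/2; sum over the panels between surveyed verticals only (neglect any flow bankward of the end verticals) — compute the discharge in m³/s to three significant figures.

6.22 m³/s

Panel 1-2: Δb = 0.8 m, d̄ = (0.43+1.25)/2 = 0.84, v̄ = (0.36+0.84)/2 = 0.6 → q = 0.8×0.84×0.6 = 0.4032 m³/s
Panel 2-3: Δb = 1.62 m, d̄ = (1.25+1.98)/2 = 1.615, v̄ = (0.84+0.92)/2 = 0.88 → q = 1.62×1.615×0.88 = 2.302 m³/s
Panel 3-4: Δb = 1.33 m, d̄ = (1.98+1.46)/2 = 1.72, v̄ = (0.92+0.77)/2 = 0.845 → q = 1.33×1.72×0.845 = 1.933 m³/s
Panel 4-5: Δb = 1.75 m, d̄ = (1.46+0.79)/2 = 1.125, v̄ = (0.77+0.68)/2 = 0.725 → q = 1.75×1.125×0.725 = 1.427 m³/s
Panel 5-6: Δb = 0.43 m, d̄ = (0.79+0.56)/2 = 0.675, v̄ = (0.68+0.41)/2 = 0.545 → q = 0.43×0.675×0.545 = 0.1582 m³/s
Q = Σ q = 6.224 m³/s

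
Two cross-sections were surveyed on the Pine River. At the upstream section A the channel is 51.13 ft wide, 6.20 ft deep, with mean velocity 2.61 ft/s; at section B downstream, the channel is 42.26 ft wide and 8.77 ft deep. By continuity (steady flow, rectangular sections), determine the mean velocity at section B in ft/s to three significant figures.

Q = A₁V₁ = (51.13×6.20) × 2.61 = 827.4 ft³/s
A₂ = 42.26 × 8.77 = 370.6 ft²
V₂ = Q/A₂ = 827.4/370.6 = 2.232 ft/s

2.23 ft/s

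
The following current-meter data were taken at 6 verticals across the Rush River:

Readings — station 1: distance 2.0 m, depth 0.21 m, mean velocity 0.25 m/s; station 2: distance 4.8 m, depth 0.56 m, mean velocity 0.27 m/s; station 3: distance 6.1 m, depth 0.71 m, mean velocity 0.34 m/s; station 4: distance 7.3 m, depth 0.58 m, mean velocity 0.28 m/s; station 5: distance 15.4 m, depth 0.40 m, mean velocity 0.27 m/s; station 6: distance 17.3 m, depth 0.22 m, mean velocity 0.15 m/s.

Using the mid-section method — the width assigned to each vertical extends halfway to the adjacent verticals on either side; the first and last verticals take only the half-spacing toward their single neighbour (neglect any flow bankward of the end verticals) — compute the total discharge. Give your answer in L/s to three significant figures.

w_1 = (4.8 − 2.0)/2 = 1.4 m; q_1 = 0.25 × 0.21 × 1.4 = 0.07350 m³/s
w_2 = (6.1 − 2.0)/2 = 2.05 m; q_2 = 0.27 × 0.56 × 2.05 = 0.3100 m³/s
w_3 = (7.3 − 4.8)/2 = 1.25 m; q_3 = 0.34 × 0.71 × 1.25 = 0.3018 m³/s
w_4 = (15.4 − 6.1)/2 = 4.65 m; q_4 = 0.28 × 0.58 × 4.65 = 0.7552 m³/s
w_5 = (17.3 − 7.3)/2 = 5 m; q_5 = 0.27 × 0.40 × 5 = 0.5400 m³/s
w_6 = (17.3 − 15.4)/2 = 0.95 m; q_6 = 0.15 × 0.22 × 0.95 = 0.03135 m³/s
Q = Σ qᵢ = 2.012 m³/s
= 2.012 × 1000 = 2012 L/s

2010 L/s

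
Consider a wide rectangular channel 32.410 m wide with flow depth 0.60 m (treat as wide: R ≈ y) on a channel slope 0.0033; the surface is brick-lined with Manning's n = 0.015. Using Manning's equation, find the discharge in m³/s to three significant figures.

53.0 m³/s

A = b·y = 32.410 × 0.60 = 19.45 m²
Wide channel: R ≈ y = 0.60 m
Q = (1/n)·A·R^(2/3)·S^(1/2) = (1/0.015) × 19.45 × 0.6000^(2/3) × 0.0033^(1/2) = 52.98 m³/s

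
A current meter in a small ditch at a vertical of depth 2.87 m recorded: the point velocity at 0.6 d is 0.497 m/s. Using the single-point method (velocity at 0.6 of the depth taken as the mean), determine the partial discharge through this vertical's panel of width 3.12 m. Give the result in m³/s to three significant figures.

4.45 m³/s

v̄ = v₀.₆ = 0.497 m/s
q = v̄ × d × w = 0.4970 × 2.87 × 3.12 = 4.450 m³/s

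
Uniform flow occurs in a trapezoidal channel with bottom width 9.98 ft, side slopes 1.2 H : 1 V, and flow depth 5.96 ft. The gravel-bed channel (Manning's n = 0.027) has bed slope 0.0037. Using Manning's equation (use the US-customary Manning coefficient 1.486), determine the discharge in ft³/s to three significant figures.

A = (b + z·y)·y = (9.98 + 1.2×5.96)×5.96 = 102.1 ft²
P = b + 2y√(1+z²) = 9.98 + 2×5.96×√(1+1.2²) = 28.60 ft
R = A/P = 102.1/28.60 = 3.570 ft
Q = (1.486/n)·A·R^(2/3)·S^(1/2) = (1.486/0.027) × 102.1 × 3.570^(2/3) × 0.0037^(1/2) = 798.5 ft³/s

798 ft³/s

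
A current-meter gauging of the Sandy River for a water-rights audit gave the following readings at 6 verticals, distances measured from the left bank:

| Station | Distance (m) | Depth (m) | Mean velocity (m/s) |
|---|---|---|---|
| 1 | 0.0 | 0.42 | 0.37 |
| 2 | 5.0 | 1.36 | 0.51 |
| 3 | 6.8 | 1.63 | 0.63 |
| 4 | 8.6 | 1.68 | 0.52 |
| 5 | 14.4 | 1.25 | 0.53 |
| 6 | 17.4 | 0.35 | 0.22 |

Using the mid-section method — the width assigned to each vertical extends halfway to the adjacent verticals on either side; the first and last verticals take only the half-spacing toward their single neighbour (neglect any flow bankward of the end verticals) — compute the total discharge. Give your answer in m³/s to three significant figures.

10.9 m³/s

w_1 = (5.0 − 0.0)/2 = 2.5 m; q_1 = 0.37 × 0.42 × 2.5 = 0.3885 m³/s
w_2 = (6.8 − 0.0)/2 = 3.4 m; q_2 = 0.51 × 1.36 × 3.4 = 2.358 m³/s
w_3 = (8.6 − 5.0)/2 = 1.8 m; q_3 = 0.63 × 1.63 × 1.8 = 1.848 m³/s
w_4 = (14.4 − 6.8)/2 = 3.8 m; q_4 = 0.52 × 1.68 × 3.8 = 3.320 m³/s
w_5 = (17.4 − 8.6)/2 = 4.4 m; q_5 = 0.53 × 1.25 × 4.4 = 2.915 m³/s
w_6 = (17.4 − 14.4)/2 = 1.5 m; q_6 = 0.22 × 0.35 × 1.5 = 0.1155 m³/s
Q = Σ qᵢ = 10.95 m³/s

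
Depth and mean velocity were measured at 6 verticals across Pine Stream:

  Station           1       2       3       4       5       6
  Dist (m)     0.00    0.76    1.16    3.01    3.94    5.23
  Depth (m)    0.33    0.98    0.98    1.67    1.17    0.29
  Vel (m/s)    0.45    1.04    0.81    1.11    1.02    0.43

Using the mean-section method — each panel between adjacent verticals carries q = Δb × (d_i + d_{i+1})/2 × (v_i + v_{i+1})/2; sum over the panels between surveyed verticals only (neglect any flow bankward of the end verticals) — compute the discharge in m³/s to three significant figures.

5.18 m³/s

Panel 1-2: Δb = 0.76 m, d̄ = (0.33+0.98)/2 = 0.655, v̄ = (0.45+1.04)/2 = 0.745 → q = 0.76×0.655×0.745 = 0.3709 m³/s
Panel 2-3: Δb = 0.4 m, d̄ = (0.98+0.98)/2 = 0.98, v̄ = (1.04+0.81)/2 = 0.925 → q = 0.4×0.98×0.925 = 0.3626 m³/s
Panel 3-4: Δb = 1.85 m, d̄ = (0.98+1.67)/2 = 1.325, v̄ = (0.81+1.11)/2 = 0.96 → q = 1.85×1.325×0.96 = 2.353 m³/s
Panel 4-5: Δb = 0.93 m, d̄ = (1.67+1.17)/2 = 1.42, v̄ = (1.11+1.02)/2 = 1.065 → q = 0.93×1.42×1.065 = 1.406 m³/s
Panel 5-6: Δb = 1.29 m, d̄ = (1.17+0.29)/2 = 0.73, v̄ = (1.02+0.43)/2 = 0.725 → q = 1.29×0.73×0.725 = 0.6827 m³/s
Q = Σ q = 5.176 m³/s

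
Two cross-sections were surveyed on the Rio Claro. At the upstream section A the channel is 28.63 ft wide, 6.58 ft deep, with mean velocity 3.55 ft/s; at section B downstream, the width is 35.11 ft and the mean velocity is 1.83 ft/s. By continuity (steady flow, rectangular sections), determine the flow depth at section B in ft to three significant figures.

Q = A₁V₁ = (28.63×6.58) × 3.55 = 668.8 ft³/s
d₂ = Q/(b₂ V₂) = 668.8/(35.11×1.83) = 10.41 ft

10.4 ft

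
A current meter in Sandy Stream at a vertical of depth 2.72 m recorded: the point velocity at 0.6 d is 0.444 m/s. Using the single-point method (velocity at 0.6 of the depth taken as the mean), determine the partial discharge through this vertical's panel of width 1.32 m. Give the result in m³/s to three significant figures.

1.59 m³/s

v̄ = v₀.₆ = 0.444 m/s
q = v̄ × d × w = 0.4440 × 2.72 × 1.32 = 1.594 m³/s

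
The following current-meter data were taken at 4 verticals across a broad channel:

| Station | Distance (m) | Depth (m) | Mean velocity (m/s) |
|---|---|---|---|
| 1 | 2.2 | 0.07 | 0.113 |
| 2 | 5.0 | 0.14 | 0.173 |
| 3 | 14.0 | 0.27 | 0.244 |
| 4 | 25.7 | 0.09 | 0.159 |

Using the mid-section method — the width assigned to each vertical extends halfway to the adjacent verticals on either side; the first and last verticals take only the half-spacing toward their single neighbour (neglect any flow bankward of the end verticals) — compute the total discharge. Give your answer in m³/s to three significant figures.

0.920 m³/s

w_1 = (5.0 − 2.2)/2 = 1.4 m; q_1 = 0.113 × 0.07 × 1.4 = 0.01107 m³/s
w_2 = (14.0 − 2.2)/2 = 5.9 m; q_2 = 0.173 × 0.14 × 5.9 = 0.1429 m³/s
w_3 = (25.7 − 5.0)/2 = 10.35 m; q_3 = 0.244 × 0.27 × 10.35 = 0.6819 m³/s
w_4 = (25.7 − 14.0)/2 = 5.85 m; q_4 = 0.159 × 0.09 × 5.85 = 0.08371 m³/s
Q = Σ qᵢ = 0.9195 m³/s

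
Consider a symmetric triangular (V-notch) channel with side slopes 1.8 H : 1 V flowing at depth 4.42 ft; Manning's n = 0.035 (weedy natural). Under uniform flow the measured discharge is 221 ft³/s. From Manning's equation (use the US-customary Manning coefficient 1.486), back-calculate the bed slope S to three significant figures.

A = z·y² = 1.8×4.42² = 35.17 ft²
P = 2y√(1+z²) = 2×4.42×√(1+1.8²) = 18.20 ft
R = A/P = 35.17/18.20 = 1.932 ft
S = (Q·n / (1.486·A·R^(2/3)))² = (221×0.035 / (1.486×35.17×1.551))² = 0.009106

0.00911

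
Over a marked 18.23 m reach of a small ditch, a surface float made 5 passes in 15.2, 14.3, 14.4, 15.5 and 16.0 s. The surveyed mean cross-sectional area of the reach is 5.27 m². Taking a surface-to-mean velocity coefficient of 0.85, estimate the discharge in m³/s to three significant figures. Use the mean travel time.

t̄ = (15.2 + 14.3 + 14.4 + 15.5 + 16.0) / 5 = 15.08 s
v_surface = L / t̄ = 18.23 / 15.08 = 1.209 m/s
v_mean = 0.85 × 1.209 = 1.028 m/s
Q = A × v_mean = 5.27 × 1.028 = 5.415 m³/s

5.42 m³/s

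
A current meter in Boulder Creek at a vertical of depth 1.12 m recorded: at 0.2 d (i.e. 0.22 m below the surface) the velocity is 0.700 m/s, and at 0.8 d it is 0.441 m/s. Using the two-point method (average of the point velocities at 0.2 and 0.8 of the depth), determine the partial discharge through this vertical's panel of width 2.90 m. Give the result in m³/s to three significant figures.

v̄ = (0.700 + 0.441) / 2 = 0.5705 m/s
q = v̄ × d × w = 0.5705 × 1.12 × 2.90 = 1.853 m³/s

1.85 m³/s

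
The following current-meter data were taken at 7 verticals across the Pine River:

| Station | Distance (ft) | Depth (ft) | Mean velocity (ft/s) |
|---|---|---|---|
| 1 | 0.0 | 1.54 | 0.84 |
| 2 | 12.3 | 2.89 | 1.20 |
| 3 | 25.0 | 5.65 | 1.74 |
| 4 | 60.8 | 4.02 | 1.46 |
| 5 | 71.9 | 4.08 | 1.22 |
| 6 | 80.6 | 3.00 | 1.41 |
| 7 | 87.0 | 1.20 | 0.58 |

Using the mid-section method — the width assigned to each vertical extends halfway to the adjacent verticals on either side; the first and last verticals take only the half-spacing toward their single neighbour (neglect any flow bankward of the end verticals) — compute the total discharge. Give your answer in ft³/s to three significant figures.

w_1 = (12.3 − 0.0)/2 = 6.15 ft; q_1 = 0.84 × 1.54 × 6.15 = 7.956 ft³/s
w_2 = (25.0 − 0.0)/2 = 12.5 ft; q_2 = 1.20 × 2.89 × 12.5 = 43.35 ft³/s
w_3 = (60.8 − 12.3)/2 = 24.25 ft; q_3 = 1.74 × 5.65 × 24.25 = 238.4 ft³/s
w_4 = (71.9 − 25.0)/2 = 23.45 ft; q_4 = 1.46 × 4.02 × 23.45 = 137.6 ft³/s
w_5 = (80.6 − 60.8)/2 = 9.9 ft; q_5 = 1.22 × 4.08 × 9.9 = 49.28 ft³/s
w_6 = (87.0 − 71.9)/2 = 7.55 ft; q_6 = 1.41 × 3.00 × 7.55 = 31.94 ft³/s
w_7 = (87.0 − 80.6)/2 = 3.2 ft; q_7 = 0.58 × 1.20 × 3.2 = 2.227 ft³/s
Q = Σ qᵢ = 510.8 ft³/s

511 ft³/s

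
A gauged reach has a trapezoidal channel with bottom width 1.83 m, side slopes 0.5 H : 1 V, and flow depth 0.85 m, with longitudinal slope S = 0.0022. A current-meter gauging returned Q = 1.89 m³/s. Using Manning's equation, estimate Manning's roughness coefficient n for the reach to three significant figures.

0.0305

A = (b + z·y)·y = (1.83 + 0.5×0.85)×0.85 = 1.917 m²
P = b + 2y√(1+z²) = 1.83 + 2×0.85×√(1+0.5²) = 3.731 m
R = A/P = 1.917/3.731 = 0.5138 m
n = (1/Q)·A·R^(2/3)·S^(1/2) = (1/1.89) × 1.917 × 0.6415 × 0.04690 = 0.03051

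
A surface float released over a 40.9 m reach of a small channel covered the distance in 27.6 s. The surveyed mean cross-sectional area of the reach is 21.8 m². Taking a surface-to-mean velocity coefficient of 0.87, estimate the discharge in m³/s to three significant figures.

v_surface = L / t̄ = 40.9 / 27.6 = 1.482 m/s
v_mean = 0.87 × 1.482 = 1.289 m/s
Q = A × v_mean = 21.8 × 1.289 = 28.11 m³/s

28.1 m³/s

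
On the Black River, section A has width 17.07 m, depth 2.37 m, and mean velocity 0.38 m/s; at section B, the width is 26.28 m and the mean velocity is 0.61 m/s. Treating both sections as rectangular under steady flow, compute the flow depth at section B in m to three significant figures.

Q = A₁V₁ = (17.07×2.37) × 0.38 = 15.37 m³/s
d₂ = Q/(b₂ V₂) = 15.37/(26.28×0.61) = 0.9590 m

0.959 m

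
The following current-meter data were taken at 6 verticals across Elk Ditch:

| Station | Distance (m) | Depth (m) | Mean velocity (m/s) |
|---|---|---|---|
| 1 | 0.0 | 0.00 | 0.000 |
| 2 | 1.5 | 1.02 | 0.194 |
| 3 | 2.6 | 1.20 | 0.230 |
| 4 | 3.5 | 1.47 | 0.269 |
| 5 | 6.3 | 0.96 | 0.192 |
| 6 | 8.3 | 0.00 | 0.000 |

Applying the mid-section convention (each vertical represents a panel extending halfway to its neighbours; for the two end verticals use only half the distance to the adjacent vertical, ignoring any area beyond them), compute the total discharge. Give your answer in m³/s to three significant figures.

1.71 m³/s

w_2 = (2.6 − 0.0)/2 = 1.3 m; q_2 = 0.194 × 1.02 × 1.3 = 0.2572 m³/s
w_3 = (3.5 − 1.5)/2 = 1 m; q_3 = 0.230 × 1.20 × 1 = 0.2760 m³/s
w_4 = (6.3 − 2.6)/2 = 1.85 m; q_4 = 0.269 × 1.47 × 1.85 = 0.7315 m³/s
w_5 = (8.3 − 3.5)/2 = 2.4 m; q_5 = 0.192 × 0.96 × 2.4 = 0.4424 m³/s
Stations 1, 6 contribute zero (depth or velocity is 0).
Q = Σ qᵢ = 1.707 m³/s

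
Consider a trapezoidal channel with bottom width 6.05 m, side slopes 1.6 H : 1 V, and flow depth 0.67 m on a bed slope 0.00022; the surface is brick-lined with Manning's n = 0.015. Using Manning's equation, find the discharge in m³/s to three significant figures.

3.19 m³/s

A = (b + z·y)·y = (6.05 + 1.6×0.67)×0.67 = 4.772 m²
P = b + 2y√(1+z²) = 6.05 + 2×0.67×√(1+1.6²) = 8.578 m
R = A/P = 4.772/8.578 = 0.5563 m
Q = (1/n)·A·R^(2/3)·S^(1/2) = (1/0.015) × 4.772 × 0.5563^(2/3) × 0.00022^(1/2) = 3.191 m³/s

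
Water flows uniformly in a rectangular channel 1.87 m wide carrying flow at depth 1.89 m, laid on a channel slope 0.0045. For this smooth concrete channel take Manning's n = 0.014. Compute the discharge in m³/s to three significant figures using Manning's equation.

A = b·y = 1.87 × 1.89 = 3.534 m²
P = b + 2y = 1.87 + 2×1.89 = 5.650 m
R = A/P = 3.534/5.650 = 0.6255 m
Q = (1/n)·A·R^(2/3)·S^(1/2) = (1/0.014) × 3.534 × 0.6255^(2/3) × 0.0045^(1/2) = 12.39 m³/s

12.4 m³/s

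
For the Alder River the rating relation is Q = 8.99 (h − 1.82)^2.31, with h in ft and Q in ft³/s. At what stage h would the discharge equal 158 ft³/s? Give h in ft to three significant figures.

5.28 ft

h − h₀ = (Q/C)^(1/b) = (158/8.99)^(1/2.31) = 3.459 ft
h = 1.82 + 3.459 = 5.279 ft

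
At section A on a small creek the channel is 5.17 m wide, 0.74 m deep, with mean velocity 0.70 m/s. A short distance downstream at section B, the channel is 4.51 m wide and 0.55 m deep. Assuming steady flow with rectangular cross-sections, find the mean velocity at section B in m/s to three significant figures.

Q = A₁V₁ = (5.17×0.74) × 0.70 = 2.678 m³/s
A₂ = 4.51 × 0.55 = 2.481 m²
V₂ = Q/A₂ = 2.678/2.481 = 1.080 m/s

1.08 m/s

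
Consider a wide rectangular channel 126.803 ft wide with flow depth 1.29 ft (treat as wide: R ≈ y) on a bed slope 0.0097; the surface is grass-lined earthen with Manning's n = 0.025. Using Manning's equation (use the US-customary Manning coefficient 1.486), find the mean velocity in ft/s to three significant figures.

6.94 ft/s

A = b·y = 126.803 × 1.29 = 163.6 ft²
Wide channel: R ≈ y = 1.29 ft
Q = (1.486/n)·A·R^(2/3)·S^(1/2) = (1.486/0.025) × 163.6 × 1.290^(2/3) × 0.0097^(1/2) = 1135 ft³/s
V = Q/A = 1135/163.6 = 6.937 ft/s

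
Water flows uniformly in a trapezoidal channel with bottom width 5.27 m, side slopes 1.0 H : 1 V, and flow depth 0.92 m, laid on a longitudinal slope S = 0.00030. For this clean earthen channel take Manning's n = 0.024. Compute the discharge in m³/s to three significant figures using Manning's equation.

3.31 m³/s

A = (b + z·y)·y = (5.27 + 1.0×0.92)×0.92 = 5.695 m²
P = b + 2y√(1+z²) = 5.27 + 2×0.92×√(1+1.0²) = 7.872 m
R = A/P = 5.695/7.872 = 0.7234 m
Q = (1/n)·A·R^(2/3)·S^(1/2) = (1/0.024) × 5.695 × 0.7234^(2/3) × 0.00030^(1/2) = 3.312 m³/s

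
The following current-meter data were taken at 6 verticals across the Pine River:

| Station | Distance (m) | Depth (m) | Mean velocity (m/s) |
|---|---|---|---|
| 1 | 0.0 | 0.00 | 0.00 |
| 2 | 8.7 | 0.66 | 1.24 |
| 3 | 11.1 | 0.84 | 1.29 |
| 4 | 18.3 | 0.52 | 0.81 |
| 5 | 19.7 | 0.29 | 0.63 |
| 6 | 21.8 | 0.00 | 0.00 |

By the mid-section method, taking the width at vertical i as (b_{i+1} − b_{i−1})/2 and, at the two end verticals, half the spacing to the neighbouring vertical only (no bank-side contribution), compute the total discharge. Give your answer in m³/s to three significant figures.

11.9 m³/s

w_2 = (11.1 − 0.0)/2 = 5.55 m; q_2 = 1.24 × 0.66 × 5.55 = 4.542 m³/s
w_3 = (18.3 − 8.7)/2 = 4.8 m; q_3 = 1.29 × 0.84 × 4.8 = 5.201 m³/s
w_4 = (19.7 − 11.1)/2 = 4.3 m; q_4 = 0.81 × 0.52 × 4.3 = 1.811 m³/s
w_5 = (21.8 − 18.3)/2 = 1.75 m; q_5 = 0.63 × 0.29 × 1.75 = 0.3197 m³/s
Stations 1, 6 contribute zero (depth or velocity is 0).
Q = Σ qᵢ = 11.87 m³/s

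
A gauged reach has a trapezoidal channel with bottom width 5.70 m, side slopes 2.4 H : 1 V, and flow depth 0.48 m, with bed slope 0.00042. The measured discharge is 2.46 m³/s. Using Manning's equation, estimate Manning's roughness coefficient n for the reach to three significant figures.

A = (b + z·y)·y = (5.70 + 2.4×0.48)×0.48 = 3.289 m²
P = b + 2y√(1+z²) = 5.70 + 2×0.48×√(1+2.4²) = 8.196 m
R = A/P = 3.289/8.196 = 0.4013 m
n = (1/Q)·A·R^(2/3)·S^(1/2) = (1/2.46) × 3.289 × 0.5440 × 0.02049 = 0.01491

0.0149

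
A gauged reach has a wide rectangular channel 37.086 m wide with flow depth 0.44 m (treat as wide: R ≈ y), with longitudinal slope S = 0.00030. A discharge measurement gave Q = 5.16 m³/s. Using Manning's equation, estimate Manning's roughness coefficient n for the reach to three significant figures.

A = b·y = 37.086 × 0.44 = 16.32 m²
Wide channel: R ≈ y = 0.44 m
n = (1/Q)·A·R^(2/3)·S^(1/2) = (1/5.16) × 16.32 × 0.5785 × 0.01732 = 0.03169

0.0317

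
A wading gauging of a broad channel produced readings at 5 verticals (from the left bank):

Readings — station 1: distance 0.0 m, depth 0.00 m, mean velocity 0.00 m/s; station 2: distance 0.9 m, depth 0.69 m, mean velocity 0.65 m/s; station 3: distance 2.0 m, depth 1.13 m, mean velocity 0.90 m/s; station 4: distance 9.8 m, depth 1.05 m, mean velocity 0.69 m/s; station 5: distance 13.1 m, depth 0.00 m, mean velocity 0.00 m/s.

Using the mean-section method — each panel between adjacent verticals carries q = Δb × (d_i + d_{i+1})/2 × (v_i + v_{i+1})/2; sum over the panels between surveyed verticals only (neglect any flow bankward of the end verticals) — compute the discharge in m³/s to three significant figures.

Panel 1-2: Δb = 0.9 m, d̄ = (0.00+0.69)/2 = 0.345, v̄ = (0.00+0.65)/2 = 0.325 → q = 0.9×0.345×0.325 = 0.1009 m³/s
Panel 2-3: Δb = 1.1 m, d̄ = (0.69+1.13)/2 = 0.91, v̄ = (0.65+0.90)/2 = 0.775 → q = 1.1×0.91×0.775 = 0.7758 m³/s
Panel 3-4: Δb = 7.8 m, d̄ = (1.13+1.05)/2 = 1.09, v̄ = (0.90+0.69)/2 = 0.795 → q = 7.8×1.09×0.795 = 6.759 m³/s
Panel 4-5: Δb = 3.3 m, d̄ = (1.05+0.00)/2 = 0.525, v̄ = (0.69+0.00)/2 = 0.345 → q = 3.3×0.525×0.345 = 0.5977 m³/s
Q = Σ q = 8.233 m³/s

8.23 m³/s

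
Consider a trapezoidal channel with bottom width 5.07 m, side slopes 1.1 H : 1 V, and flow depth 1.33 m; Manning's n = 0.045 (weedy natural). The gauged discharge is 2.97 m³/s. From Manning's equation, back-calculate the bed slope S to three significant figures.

0.000249

A = (b + z·y)·y = (5.07 + 1.1×1.33)×1.33 = 8.689 m²
P = b + 2y√(1+z²) = 5.07 + 2×1.33×√(1+1.1²) = 9.024 m
R = A/P = 8.689/9.024 = 0.9628 m
S = (Q·n / (1·A·R^(2/3)))² = (2.97×0.045 / (1×8.689×0.9751))² = 0.0002489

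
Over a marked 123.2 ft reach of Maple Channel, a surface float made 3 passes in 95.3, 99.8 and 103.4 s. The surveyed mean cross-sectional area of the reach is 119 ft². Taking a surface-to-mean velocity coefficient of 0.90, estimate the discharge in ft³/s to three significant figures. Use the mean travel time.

133 ft³/s

t̄ = (95.3 + 99.8 + 103.4) / 3 = 99.5 s
v_surface = L / t̄ = 123.2 / 99.5 = 1.238 ft/s
v_mean = 0.90 × 1.238 = 1.114 ft/s
Q = A × v_mean = 119 × 1.114 = 132.6 ft³/s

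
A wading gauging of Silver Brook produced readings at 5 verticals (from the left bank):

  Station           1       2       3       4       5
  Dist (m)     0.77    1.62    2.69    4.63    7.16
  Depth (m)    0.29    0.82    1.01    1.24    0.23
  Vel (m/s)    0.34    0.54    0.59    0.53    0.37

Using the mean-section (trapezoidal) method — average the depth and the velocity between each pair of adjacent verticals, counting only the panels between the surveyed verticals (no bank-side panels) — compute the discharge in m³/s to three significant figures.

Panel 1-2: Δb = 0.85 m, d̄ = (0.29+0.82)/2 = 0.555, v̄ = (0.34+0.54)/2 = 0.44 → q = 0.85×0.555×0.44 = 0.2076 m³/s
Panel 2-3: Δb = 1.07 m, d̄ = (0.82+1.01)/2 = 0.915, v̄ = (0.54+0.59)/2 = 0.565 → q = 1.07×0.915×0.565 = 0.5532 m³/s
Panel 3-4: Δb = 1.94 m, d̄ = (1.01+1.24)/2 = 1.125, v̄ = (0.59+0.53)/2 = 0.56 → q = 1.94×1.125×0.56 = 1.222 m³/s
Panel 4-5: Δb = 2.53 m, d̄ = (1.24+0.23)/2 = 0.735, v̄ = (0.53+0.37)/2 = 0.45 → q = 2.53×0.735×0.45 = 0.8368 m³/s
Q = Σ q = 2.820 m³/s

2.82 m³/s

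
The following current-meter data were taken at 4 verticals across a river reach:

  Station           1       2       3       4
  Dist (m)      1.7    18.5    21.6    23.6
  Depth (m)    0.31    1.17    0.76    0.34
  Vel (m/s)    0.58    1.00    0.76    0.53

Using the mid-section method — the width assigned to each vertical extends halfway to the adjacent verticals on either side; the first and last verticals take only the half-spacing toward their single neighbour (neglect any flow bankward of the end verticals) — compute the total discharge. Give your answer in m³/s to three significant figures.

w_1 = (18.5 − 1.7)/2 = 8.4 m; q_1 = 0.58 × 0.31 × 8.4 = 1.510 m³/s
w_2 = (21.6 − 1.7)/2 = 9.95 m; q_2 = 1.00 × 1.17 × 9.95 = 11.64 m³/s
w_3 = (23.6 − 18.5)/2 = 2.55 m; q_3 = 0.76 × 0.76 × 2.55 = 1.473 m³/s
w_4 = (23.6 − 21.6)/2 = 1 m; q_4 = 0.53 × 0.34 × 1 = 0.1802 m³/s
Q = Σ qᵢ = 14.80 m³/s

14.8 m³/s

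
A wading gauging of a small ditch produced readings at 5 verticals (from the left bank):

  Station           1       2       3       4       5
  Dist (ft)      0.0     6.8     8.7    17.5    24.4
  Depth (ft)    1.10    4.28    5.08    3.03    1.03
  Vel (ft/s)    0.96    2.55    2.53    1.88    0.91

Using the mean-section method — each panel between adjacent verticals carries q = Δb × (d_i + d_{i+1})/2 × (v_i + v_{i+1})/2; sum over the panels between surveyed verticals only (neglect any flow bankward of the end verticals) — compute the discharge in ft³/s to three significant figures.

Panel 1-2: Δb = 6.8 ft, d̄ = (1.10+4.28)/2 = 2.69, v̄ = (0.96+2.55)/2 = 1.755 → q = 6.8×2.69×1.755 = 32.10 ft³/s
Panel 2-3: Δb = 1.9 ft, d̄ = (4.28+5.08)/2 = 4.68, v̄ = (2.55+2.53)/2 = 2.54 → q = 1.9×4.68×2.54 = 22.59 ft³/s
Panel 3-4: Δb = 8.8 ft, d̄ = (5.08+3.03)/2 = 4.055, v̄ = (2.53+1.88)/2 = 2.205 → q = 8.8×4.055×2.205 = 78.68 ft³/s
Panel 4-5: Δb = 6.9 ft, d̄ = (3.03+1.03)/2 = 2.03, v̄ = (1.88+0.91)/2 = 1.395 → q = 6.9×2.03×1.395 = 19.54 ft³/s
Q = Σ q = 152.9 ft³/s

153 ft³/s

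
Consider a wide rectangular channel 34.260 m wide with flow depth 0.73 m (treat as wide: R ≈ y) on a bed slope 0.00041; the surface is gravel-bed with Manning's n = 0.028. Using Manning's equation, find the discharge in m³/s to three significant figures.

14.7 m³/s

A = b·y = 34.260 × 0.73 = 25.01 m²
Wide channel: R ≈ y = 0.73 m
Q = (1/n)·A·R^(2/3)·S^(1/2) = (1/0.028) × 25.01 × 0.7300^(2/3) × 0.00041^(1/2) = 14.66 m³/s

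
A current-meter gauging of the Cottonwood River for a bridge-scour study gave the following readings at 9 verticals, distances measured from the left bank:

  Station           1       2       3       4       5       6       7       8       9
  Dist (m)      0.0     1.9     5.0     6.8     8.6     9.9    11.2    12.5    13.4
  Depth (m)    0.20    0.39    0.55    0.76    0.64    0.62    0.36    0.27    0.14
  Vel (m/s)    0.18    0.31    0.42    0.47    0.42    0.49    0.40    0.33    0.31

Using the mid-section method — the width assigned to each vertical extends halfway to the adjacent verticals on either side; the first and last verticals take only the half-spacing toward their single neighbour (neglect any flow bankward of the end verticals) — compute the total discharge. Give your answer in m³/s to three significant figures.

w_1 = (1.9 − 0.0)/2 = 0.95 m; q_1 = 0.18 × 0.20 × 0.95 = 0.03420 m³/s
w_2 = (5.0 − 0.0)/2 = 2.5 m; q_2 = 0.31 × 0.39 × 2.5 = 0.3023 m³/s
w_3 = (6.8 − 1.9)/2 = 2.45 m; q_3 = 0.42 × 0.55 × 2.45 = 0.5660 m³/s
w_4 = (8.6 − 5.0)/2 = 1.8 m; q_4 = 0.47 × 0.76 × 1.8 = 0.6430 m³/s
w_5 = (9.9 − 6.8)/2 = 1.55 m; q_5 = 0.42 × 0.64 × 1.55 = 0.4166 m³/s
w_6 = (11.2 − 8.6)/2 = 1.3 m; q_6 = 0.49 × 0.62 × 1.3 = 0.3949 m³/s
w_7 = (12.5 − 9.9)/2 = 1.3 m; q_7 = 0.40 × 0.36 × 1.3 = 0.1872 m³/s
w_8 = (13.4 − 11.2)/2 = 1.1 m; q_8 = 0.33 × 0.27 × 1.1 = 0.09801 m³/s
w_9 = (13.4 − 12.5)/2 = 0.45 m; q_9 = 0.31 × 0.14 × 0.45 = 0.01953 m³/s
Q = Σ qᵢ = 2.662 m³/s

2.66 m³/s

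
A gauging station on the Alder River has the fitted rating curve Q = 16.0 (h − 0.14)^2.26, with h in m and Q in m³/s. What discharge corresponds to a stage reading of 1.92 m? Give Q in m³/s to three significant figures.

Q = 16.0 × (1.92 − 0.14)^2.26 = 16.0 × 1.78^2.26 = 58.89 m³/s

58.9 m³/s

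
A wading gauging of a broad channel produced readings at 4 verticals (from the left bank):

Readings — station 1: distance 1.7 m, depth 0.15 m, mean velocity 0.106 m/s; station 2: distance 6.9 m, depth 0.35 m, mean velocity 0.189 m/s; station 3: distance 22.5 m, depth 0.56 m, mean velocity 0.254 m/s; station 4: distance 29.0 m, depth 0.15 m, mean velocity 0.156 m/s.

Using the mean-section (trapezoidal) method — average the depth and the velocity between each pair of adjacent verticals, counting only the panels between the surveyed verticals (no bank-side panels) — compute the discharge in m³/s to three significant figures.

Panel 1-2: Δb = 5.2 m, d̄ = (0.15+0.35)/2 = 0.25, v̄ = (0.106+0.189)/2 = 0.1475 → q = 5.2×0.25×0.1475 = 0.1918 m³/s
Panel 2-3: Δb = 15.6 m, d̄ = (0.35+0.56)/2 = 0.455, v̄ = (0.189+0.254)/2 = 0.2215 → q = 15.6×0.455×0.2215 = 1.572 m³/s
Panel 3-4: Δb = 6.5 m, d̄ = (0.56+0.15)/2 = 0.355, v̄ = (0.254+0.156)/2 = 0.205 → q = 6.5×0.355×0.205 = 0.4730 m³/s
Q = Σ q = 2.237 m³/s

2.24 m³/s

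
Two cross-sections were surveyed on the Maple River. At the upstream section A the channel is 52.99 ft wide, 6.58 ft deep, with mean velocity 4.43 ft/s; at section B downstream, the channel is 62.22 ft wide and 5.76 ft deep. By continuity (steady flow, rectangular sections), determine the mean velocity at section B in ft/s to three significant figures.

Q = A₁V₁ = (52.99×6.58) × 4.43 = 1545 ft³/s
A₂ = 62.22 × 5.76 = 358.4 ft²
V₂ = Q/A₂ = 1545/358.4 = 4.310 ft/s

4.31 ft/s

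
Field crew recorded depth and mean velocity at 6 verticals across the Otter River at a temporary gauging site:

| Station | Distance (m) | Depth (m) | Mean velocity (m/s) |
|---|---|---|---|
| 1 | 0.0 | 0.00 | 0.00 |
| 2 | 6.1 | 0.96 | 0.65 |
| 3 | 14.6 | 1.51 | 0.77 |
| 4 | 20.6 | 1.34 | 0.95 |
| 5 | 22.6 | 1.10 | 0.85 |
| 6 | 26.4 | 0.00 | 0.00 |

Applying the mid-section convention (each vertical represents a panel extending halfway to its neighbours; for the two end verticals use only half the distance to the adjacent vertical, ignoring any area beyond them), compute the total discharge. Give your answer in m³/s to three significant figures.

20.8 m³/s

w_2 = (14.6 − 0.0)/2 = 7.3 m; q_2 = 0.65 × 0.96 × 7.3 = 4.555 m³/s
w_3 = (20.6 − 6.1)/2 = 7.25 m; q_3 = 0.77 × 1.51 × 7.25 = 8.430 m³/s
w_4 = (22.6 − 14.6)/2 = 4 m; q_4 = 0.95 × 1.34 × 4 = 5.092 m³/s
w_5 = (26.4 − 20.6)/2 = 2.9 m; q_5 = 0.85 × 1.10 × 2.9 = 2.712 m³/s
Stations 1, 6 contribute zero (depth or velocity is 0).
Q = Σ qᵢ = 20.79 m³/s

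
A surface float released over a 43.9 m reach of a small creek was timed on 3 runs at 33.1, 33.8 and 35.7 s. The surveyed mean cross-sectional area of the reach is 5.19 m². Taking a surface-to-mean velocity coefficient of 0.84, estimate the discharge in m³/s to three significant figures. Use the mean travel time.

5.60 m³/s

t̄ = (33.1 + 33.8 + 35.7) / 3 = 34.2 s
v_surface = L / t̄ = 43.9 / 34.2 = 1.284 m/s
v_mean = 0.84 × 1.284 = 1.078 m/s
Q = A × v_mean = 5.19 × 1.078 = 5.596 m³/s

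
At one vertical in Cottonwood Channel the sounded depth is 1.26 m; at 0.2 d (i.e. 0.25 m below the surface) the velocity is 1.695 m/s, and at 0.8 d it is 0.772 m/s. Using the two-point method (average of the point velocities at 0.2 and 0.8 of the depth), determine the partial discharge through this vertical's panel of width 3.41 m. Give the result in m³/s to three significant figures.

5.30 m³/s

v̄ = (1.695 + 0.772) / 2 = 1.234 m/s
q = v̄ × d × w = 1.234 × 1.26 × 3.41 = 5.300 m³/s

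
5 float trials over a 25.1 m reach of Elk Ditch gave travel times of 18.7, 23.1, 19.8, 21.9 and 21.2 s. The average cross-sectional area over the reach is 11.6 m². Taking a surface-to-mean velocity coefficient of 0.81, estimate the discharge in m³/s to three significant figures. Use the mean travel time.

11.3 m³/s

t̄ = (18.7 + 23.1 + 19.8 + 21.9 + 21.2) / 5 = 20.94 s
v_surface = L / t̄ = 25.1 / 20.94 = 1.199 m/s
v_mean = 0.81 × 1.199 = 0.9709 m/s
Q = A × v_mean = 11.6 × 0.9709 = 11.26 m³/s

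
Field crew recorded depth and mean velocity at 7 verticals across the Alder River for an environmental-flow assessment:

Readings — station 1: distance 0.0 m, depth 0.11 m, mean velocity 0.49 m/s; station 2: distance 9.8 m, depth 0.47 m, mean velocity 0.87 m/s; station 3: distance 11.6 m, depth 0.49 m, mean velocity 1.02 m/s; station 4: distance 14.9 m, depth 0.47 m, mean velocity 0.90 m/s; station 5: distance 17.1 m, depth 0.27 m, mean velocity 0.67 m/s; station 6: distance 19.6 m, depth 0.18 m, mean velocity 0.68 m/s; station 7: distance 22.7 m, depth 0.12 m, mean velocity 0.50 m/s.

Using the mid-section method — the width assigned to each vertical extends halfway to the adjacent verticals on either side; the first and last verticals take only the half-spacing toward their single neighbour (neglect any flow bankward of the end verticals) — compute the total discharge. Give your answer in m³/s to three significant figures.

5.93 m³/s

w_1 = (9.8 − 0.0)/2 = 4.9 m; q_1 = 0.49 × 0.11 × 4.9 = 0.2641 m³/s
w_2 = (11.6 − 0.0)/2 = 5.8 m; q_2 = 0.87 × 0.47 × 5.8 = 2.372 m³/s
w_3 = (14.9 − 9.8)/2 = 2.55 m; q_3 = 1.02 × 0.49 × 2.55 = 1.274 m³/s
w_4 = (17.1 − 11.6)/2 = 2.75 m; q_4 = 0.90 × 0.47 × 2.75 = 1.163 m³/s
w_5 = (19.6 − 14.9)/2 = 2.35 m; q_5 = 0.67 × 0.27 × 2.35 = 0.4251 m³/s
w_6 = (22.7 − 17.1)/2 = 2.8 m; q_6 = 0.68 × 0.18 × 2.8 = 0.3427 m³/s
w_7 = (22.7 − 19.6)/2 = 1.55 m; q_7 = 0.50 × 0.12 × 1.55 = 0.09300 m³/s
Q = Σ qᵢ = 5.934 m³/s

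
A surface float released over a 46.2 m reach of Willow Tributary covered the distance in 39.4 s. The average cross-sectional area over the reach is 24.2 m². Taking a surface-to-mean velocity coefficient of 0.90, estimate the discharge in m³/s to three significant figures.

25.5 m³/s

v_surface = L / t̄ = 46.2 / 39.4 = 1.173 m/s
v_mean = 0.90 × 1.173 = 1.055 m/s
Q = A × v_mean = 24.2 × 1.055 = 25.54 m³/s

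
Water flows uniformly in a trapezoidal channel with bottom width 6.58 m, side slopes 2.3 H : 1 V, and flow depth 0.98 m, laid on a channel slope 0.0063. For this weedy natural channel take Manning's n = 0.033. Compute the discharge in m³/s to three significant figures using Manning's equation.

A = (b + z·y)·y = (6.58 + 2.3×0.98)×0.98 = 8.657 m²
P = b + 2y√(1+z²) = 6.58 + 2×0.98×√(1+2.3²) = 11.50 m
R = A/P = 8.657/11.50 = 0.7531 m
Q = (1/n)·A·R^(2/3)·S^(1/2) = (1/0.033) × 8.657 × 0.7531^(2/3) × 0.0063^(1/2) = 17.24 m³/s

17.2 m³/s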